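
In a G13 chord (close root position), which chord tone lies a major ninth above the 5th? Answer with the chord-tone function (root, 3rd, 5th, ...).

13th

Spelling the chord: G-B-D-F-A-E.
The 5th is D. A major ninth above D is E.
E is the chord's 13th.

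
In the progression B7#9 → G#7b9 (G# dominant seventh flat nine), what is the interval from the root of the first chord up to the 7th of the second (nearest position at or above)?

perfect 5th

B7#9 has B as its root, and G#7b9 (G# dominant seventh flat nine) has F# as its 7th.
Counting 5 letters and 7 half steps from B gives a perfect fifth.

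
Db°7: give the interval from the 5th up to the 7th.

minor third

Spelling the chord: Db–Fb–Abb–Cbb.
That puts Abb below Cbb.
From Abb to Cbb: 3 semitones over a third = minor.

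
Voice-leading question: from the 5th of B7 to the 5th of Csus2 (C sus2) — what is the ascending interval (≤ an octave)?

minor second

The 5th of B7 is F♯; the 5th of Csus2 (C sus2) is G.
2 letter names make it a second; at 1 semitone (a half step narrower than major) the quality is minor.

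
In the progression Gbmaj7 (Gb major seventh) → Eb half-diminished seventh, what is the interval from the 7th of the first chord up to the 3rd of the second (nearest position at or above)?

m2

The 7th of Gbmaj7 (Gb major seventh) is F; the 3rd of Eb half-diminished seventh is Gb.
From F to Gb: 1 semitone over a second = minor.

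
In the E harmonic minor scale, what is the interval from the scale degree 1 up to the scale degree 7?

Spelling the E harmonic minor scale: E F♯ G A B C D♯.
So we need the interval from E up to D♯.
Counting 7 letters and 11 half steps from E gives a major seventh.

major seventh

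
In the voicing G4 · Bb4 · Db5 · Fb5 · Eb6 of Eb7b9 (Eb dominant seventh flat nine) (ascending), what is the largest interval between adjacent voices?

Adjacent intervals: G4→Bb4 = minor third; Bb4→Db5 = minor third; Db5→Fb5 = minor third; Fb5→Eb6 = major seventh.
The largest is Fb5 to Eb6, a major seventh (11 semitones).

major 7th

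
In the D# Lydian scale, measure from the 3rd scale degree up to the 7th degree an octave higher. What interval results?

D# lydian: D# E# F## G## A# B# C##.
The 3rd scale degree is F## and the scale degree 7 (up an octave) is C##.
From F## to C## is 19 semitones, exactly the perfect twelfth.

P12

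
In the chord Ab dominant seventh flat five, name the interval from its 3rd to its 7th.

Ab7b5 (Ab dominant seventh flat five) is spelled Ab-C-Ebb-Gb.
3rd = C; 7th = Gb.
5 letter names make it a fifth; at 6 semitones (a half step narrower than perfect) the quality is diminished.

diminished fifth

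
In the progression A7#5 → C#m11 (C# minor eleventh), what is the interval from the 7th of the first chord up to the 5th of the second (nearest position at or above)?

The 7th of A7#5 is G; the 5th of C#m11 (C# minor eleventh) is G#.
From G to G#: 1 semitone over a unison = augmented.

augmented 1st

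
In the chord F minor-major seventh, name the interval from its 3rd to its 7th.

augmented fifth

The chord tones of F minor-major seventh are F–Ab–C–E.
So we need the interval from Ab up to E.
From Ab to E: 8 semitones over a fifth = augmented.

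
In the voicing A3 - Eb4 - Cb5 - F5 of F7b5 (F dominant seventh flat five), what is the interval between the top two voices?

augmented fourth

Those voices are Cb5 and F5.
From Cb to F: 6 semitones over a fourth = augmented.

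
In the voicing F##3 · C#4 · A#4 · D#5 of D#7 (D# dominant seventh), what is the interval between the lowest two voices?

diminished 5th

Those voices are F##3 and C#4.
F## up to C# is 6 semitones, a half step narrower than a perfect fifth, so the interval is diminished.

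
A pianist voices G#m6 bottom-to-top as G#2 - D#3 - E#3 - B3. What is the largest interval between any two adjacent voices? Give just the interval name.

perfect 5th

Adjacent intervals: G#2→D#3 = perfect fifth; D#3→E#3 = major second; E#3→B3 = diminished fifth.
The largest is G#2 to D#3, a perfect fifth (7 semitones).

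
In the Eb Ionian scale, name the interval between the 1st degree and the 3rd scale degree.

major third

Eb major: Eb F G Ab Bb C D.
So we need the interval from Eb up to G.
Counting 3 letters and 4 half steps from Eb gives a major third.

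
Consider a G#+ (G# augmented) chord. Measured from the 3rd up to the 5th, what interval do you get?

G#aug: G# B# D##.
The 3rd is B# and the 5th is D##.
Counting 3 letters and 4 half steps from B# gives a major third.

M3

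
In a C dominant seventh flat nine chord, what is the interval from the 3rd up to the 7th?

C7b9 is spelled C, E, G, B♭, D♭.
The 3rd is E and the 7th is B♭.
5 letter names make it a fifth; at 6 semitones (a half step narrower than perfect) the quality is diminished.
This 3–7 tritone is the characteristic tension at the heart of the dominant sound.

diminished fifth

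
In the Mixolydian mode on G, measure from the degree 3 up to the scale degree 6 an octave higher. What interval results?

G mixolydian: G A B C D E F.
Degree 3 = B; degree 6 (up an octave) = E.
From B to E is 17 semitones, exactly the perfect eleventh.

perfect eleventh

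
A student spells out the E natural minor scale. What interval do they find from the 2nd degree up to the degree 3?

Spelling the E natural minor scale: E F# G A B C D.
That puts F# below G.
From F# to G: 1 semitone over a second = minor.

m2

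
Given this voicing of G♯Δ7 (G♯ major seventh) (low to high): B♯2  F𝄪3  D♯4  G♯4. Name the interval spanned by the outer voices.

The outer voices are B♯2 and G♯4.
B♯ up to G♯ is 20 semitones, a half step narrower than a major thirteenth, so the interval is minor.

minor thirteenth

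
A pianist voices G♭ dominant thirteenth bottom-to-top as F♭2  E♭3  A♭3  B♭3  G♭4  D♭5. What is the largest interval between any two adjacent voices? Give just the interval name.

Adjacent intervals: F♭2→E♭3 = major seventh; E♭3→A♭3 = perfect fourth; A♭3→B♭3 = major second; B♭3→G♭4 = minor sixth; G♭4→D♭5 = perfect fifth.
The largest is F♭2 to E♭3, a major seventh (11 semitones).

major seventh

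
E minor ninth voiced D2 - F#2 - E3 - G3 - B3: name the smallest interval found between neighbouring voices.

minor third

Adjacent intervals: D2→F#2 = major third; F#2→E3 = minor seventh; E3→G3 = minor third; G3→B3 = major third.
The smallest is E3 to G3, a minor third (3 semitones).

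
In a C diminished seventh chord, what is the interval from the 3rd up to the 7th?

diminished fifth

Cdim7 (C diminished seventh) is spelled C–Eb–Gb–Bbb.
That puts Eb below Bbb.
From Eb to Bbb: 6 semitones over a fifth = diminished.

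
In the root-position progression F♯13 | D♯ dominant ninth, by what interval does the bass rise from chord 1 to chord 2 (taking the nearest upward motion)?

major 6th

The roots are F♯ and D♯.
F♯ up to D♯ spans 6 letter names and 9 semitones — a major sixth.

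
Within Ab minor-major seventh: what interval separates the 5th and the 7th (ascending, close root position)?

Spelling the chord: Ab–Cb–Eb–G.
That puts Eb below G.
Eb up to G spans 3 letter names and 4 semitones — a major third.

major third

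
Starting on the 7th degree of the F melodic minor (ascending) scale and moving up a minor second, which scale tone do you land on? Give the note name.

F

The scale is F G Ab Bb C D E.
The 7th degree is E; a minor second above that is F — scale degree 1.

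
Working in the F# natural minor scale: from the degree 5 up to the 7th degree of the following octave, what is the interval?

m10

The scale runs F# G# A B C# D E.
Degree 5 = C#; 7th scale degree (up an octave) = E.
From C# to E: 15 semitones over a tenth = minor.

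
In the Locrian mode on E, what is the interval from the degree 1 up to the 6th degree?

Spelling the Locrian mode on E: E F G A Bb C D.
The degree 1 is E and the degree 6 is C.
From E to C: 8 semitones over a sixth = minor.

m6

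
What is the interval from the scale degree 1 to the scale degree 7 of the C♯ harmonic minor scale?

M7

The scale runs C♯ D♯ E F♯ G♯ A B♯.
Scale degree 1 = C♯; 7th scale degree = B♯.
From C♯ to B♯ is 11 semitones, exactly the major seventh.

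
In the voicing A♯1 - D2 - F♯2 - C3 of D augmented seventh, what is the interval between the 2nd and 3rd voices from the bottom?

major third

Those voices are D2 and F♯2.
From D to F♯ is 4 semitones, exactly the major third.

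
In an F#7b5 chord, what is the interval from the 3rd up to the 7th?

diminished fifth

Spelling the chord: F# A# C E.
The 3rd is A# and the 7th is E.
From A# to E: 6 semitones over a fifth = diminished.
This 3–7 tritone is the characteristic tension at the heart of the dominant sound.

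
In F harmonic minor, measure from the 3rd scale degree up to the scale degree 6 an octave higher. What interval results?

P11

Spelling F harmonic minor: F G Ab Bb C Db E.
That puts Ab below Db.
Counting 11 letters and 17 half steps from Ab gives a perfect eleventh.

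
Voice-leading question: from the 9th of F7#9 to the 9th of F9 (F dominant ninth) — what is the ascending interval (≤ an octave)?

F7#9 has G# as its 9th, and F9 (F dominant ninth) has G as its 9th.
8 letter names make it an octave; at 11 semitones (a half step narrower than perfect) the quality is diminished.

diminished 8th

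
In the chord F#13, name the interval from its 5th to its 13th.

F#13 (F# dominant thirteenth) is spelled F#–A#–C#–E–G#–D#.
The 5th is C# and the 13th is D#.
Counting 9 letters and 14 half steps from C# gives a major ninth.

major ninth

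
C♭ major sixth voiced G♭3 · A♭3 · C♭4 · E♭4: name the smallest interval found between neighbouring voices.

major 2nd

Adjacent intervals: G♭3→A♭3 = major second; A♭3→C♭4 = minor third; C♭4→E♭4 = major third.
The smallest is G♭3 to A♭3, a major second (2 semitones).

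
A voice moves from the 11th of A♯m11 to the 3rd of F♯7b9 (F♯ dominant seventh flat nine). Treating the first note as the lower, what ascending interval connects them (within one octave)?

The 11th of A♯m11 is D♯; the 3rd of F♯7b9 (F♯ dominant seventh flat nine) is A♯.
From D♯ to A♯ is 7 semitones, exactly the perfect fifth.

perfect fifth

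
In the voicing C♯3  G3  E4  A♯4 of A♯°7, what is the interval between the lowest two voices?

d5

Those voices are C♯3 and G3.
5 letter names make it a fifth; at 6 semitones (a half step narrower than perfect) the quality is diminished.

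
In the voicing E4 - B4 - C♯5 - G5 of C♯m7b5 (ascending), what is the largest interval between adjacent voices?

Adjacent intervals: E4→B4 = perfect fifth; B4→C♯5 = major second; C♯5→G5 = diminished fifth.
The largest is E4 to B4, a perfect fifth (7 semitones).

perfect fifth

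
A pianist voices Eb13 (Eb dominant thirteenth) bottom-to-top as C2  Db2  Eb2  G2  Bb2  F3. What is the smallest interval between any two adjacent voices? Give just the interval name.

minor 2nd

Adjacent intervals: C2→Db2 = minor second; Db2→Eb2 = major second; Eb2→G2 = major third; G2→Bb2 = minor third; Bb2→F3 = perfect fifth.
The smallest is C2 to Db2, a minor second (1 semitone).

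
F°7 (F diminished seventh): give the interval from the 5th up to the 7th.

m3

Spelling the chord: F A♭ C♭ E𝄫.
The 5th is C♭ and the 7th is E𝄫.
3 letter names make it a third; at 3 semitones (a half step narrower than major) the quality is minor.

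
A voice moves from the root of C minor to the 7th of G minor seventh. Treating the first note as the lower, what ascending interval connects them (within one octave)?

perfect 4th

C minor has C as its root, and G minor seventh has F as its 7th.
Counting 4 letters and 5 half steps from C gives a perfect fourth.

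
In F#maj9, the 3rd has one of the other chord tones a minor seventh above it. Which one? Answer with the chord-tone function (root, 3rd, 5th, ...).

F#maj9: F# A# C# E# G#.
The 3rd is A#. A minor seventh above A# is G#.
G# is the chord's 9th.

9th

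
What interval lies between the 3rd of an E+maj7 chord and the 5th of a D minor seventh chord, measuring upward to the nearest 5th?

The 3rd of E+maj7 is G#; the 5th of D minor seventh is A.
2 letter names make it a second; at 1 semitone (a half step narrower than major) the quality is minor.

minor second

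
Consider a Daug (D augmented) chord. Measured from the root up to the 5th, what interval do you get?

augmented fifth

Spelling the chord: D-F#-A#.
The root is D and the 5th is A#.
5 letter names make it a fifth; at 8 semitones (a half step wider than perfect) the quality is augmented.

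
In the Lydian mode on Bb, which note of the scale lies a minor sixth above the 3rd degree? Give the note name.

The scale is Bb C D E F G A.
The 3rd degree is D; a minor sixth above that is Bb — scale degree 1.

Bb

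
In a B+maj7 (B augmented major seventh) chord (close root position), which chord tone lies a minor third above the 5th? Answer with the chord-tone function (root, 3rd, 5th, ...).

The chord tones of B+maj7 are B–D#–F##–A#.
The 5th is F##. A minor third above F## is A#.
A# is the chord's 7th.

7th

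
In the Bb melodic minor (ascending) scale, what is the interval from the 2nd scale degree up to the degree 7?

Bb melodic minor: Bb C Db Eb F G A.
2nd scale degree = C; 7th scale degree = A.
C up to A spans 6 letter names and 9 semitones — a major sixth.

major sixth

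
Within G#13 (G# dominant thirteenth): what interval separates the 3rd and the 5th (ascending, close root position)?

G#13 (G# dominant thirteenth) is spelled G#-B#-D#-F#-A#-E#.
3rd = B#; 5th = D#.
From B# to D#: 3 semitones over a third = minor.

minor third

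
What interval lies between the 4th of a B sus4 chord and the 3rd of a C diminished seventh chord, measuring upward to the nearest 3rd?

The 4th of B sus4 is E; the 3rd of C diminished seventh is E♭.
8 letter names make it an octave; at 11 semitones (a half step narrower than perfect) the quality is diminished.

diminished octave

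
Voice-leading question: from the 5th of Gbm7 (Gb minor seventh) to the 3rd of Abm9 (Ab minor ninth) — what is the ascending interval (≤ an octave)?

Gbm7 (Gb minor seventh) has Db as its 5th, and Abm9 (Ab minor ninth) has Cb as its 3rd.
From Db to Cb: 10 semitones over a seventh = minor.

m7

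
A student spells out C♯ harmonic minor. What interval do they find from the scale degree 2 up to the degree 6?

diminished fifth

The scale runs C♯ D♯ E F♯ G♯ A B♯.
So we need the interval from D♯ up to A.
D♯ up to A is 6 semitones, a half step narrower than a perfect fifth, so the interval is diminished.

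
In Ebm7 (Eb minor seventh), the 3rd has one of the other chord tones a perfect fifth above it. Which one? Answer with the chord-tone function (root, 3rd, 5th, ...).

7th

Eb minor seventh: Eb Gb Bb Db.
The 3rd is Gb. A perfect fifth above Gb is Db.
Db is the chord's 7th.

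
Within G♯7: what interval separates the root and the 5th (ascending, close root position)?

G♯7: G♯–B♯–D♯–F♯.
Root = G♯; 5th = D♯.
Counting 5 letters and 7 half steps from G♯ gives a perfect fifth.

perfect fifth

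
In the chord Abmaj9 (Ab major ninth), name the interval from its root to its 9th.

Spelling the chord: Ab-C-Eb-G-Bb.
That puts Ab below Bb.
Counting 9 letters and 14 half steps from Ab gives a major ninth.

major ninth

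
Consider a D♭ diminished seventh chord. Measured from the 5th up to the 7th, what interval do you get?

minor third

D♭dim7 (D♭ diminished seventh): D♭-F♭-A𝄫-C𝄫.
5th = A𝄫; 7th = C𝄫.
From A𝄫 to C𝄫: 3 semitones over a third = minor.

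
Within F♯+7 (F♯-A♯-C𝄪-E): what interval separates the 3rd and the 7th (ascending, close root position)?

diminished fifth

That puts A♯ below E.
From A♯ to E: 6 semitones over a fifth = diminished.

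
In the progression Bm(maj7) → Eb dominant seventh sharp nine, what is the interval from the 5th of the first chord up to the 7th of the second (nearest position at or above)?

The 5th of Bm(maj7) is F#; the 7th of Eb dominant seventh sharp nine is Db.
6 letter names make it a sixth; at 7 semitones (a whole step narrower than major) the quality is diminished.

diminished sixth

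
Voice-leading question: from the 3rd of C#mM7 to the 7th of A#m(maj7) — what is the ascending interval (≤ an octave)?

augmented third

The 3rd of C#mM7 is E; the 7th of A#m(maj7) is G##.
3 letter names make it a third; at 5 semitones (a half step wider than major) the quality is augmented.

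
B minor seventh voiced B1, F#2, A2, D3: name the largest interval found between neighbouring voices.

P5

Adjacent intervals: B1→F#2 = perfect fifth; F#2→A2 = minor third; A2→D3 = perfect fourth.
The largest is B1 to F#2, a perfect fifth (7 semitones).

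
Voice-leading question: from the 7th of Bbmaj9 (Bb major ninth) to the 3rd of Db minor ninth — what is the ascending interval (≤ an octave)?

The 7th of Bbmaj9 (Bb major ninth) is A; the 3rd of Db minor ninth is Fb.
6 letter names make it a sixth; at 7 semitones (a whole step narrower than major) the quality is diminished.

diminished 6th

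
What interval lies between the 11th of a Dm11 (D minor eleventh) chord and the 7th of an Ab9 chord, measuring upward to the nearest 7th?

The 11th of Dm11 (D minor eleventh) is G; the 7th of Ab9 is Gb.
G up to Gb is 11 semitones, a half step narrower than a perfect octave, so the interval is diminished.

diminished octave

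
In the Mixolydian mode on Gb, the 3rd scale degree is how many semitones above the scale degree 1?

The scale is Gb Ab Bb Cb Db Eb Fb.
Gb up to Bb is a major third — 4 semitones.

4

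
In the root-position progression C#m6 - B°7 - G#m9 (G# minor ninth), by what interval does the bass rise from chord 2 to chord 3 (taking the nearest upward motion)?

The roots are B and G#.
Counting 6 letters and 9 half steps from B gives a major sixth.

major sixth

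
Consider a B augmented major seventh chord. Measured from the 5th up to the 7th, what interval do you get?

minor 3rd

The chord tones of B+maj7 (B augmented major seventh) are B–D♯–F𝄪–A♯.
So we need the interval from F𝄪 up to A♯.
F𝄪 up to A♯ is 3 semitones, a half step narrower than a major third, so the interval is minor.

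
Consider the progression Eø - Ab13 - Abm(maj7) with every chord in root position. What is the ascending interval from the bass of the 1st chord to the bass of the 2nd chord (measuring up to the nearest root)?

d4

The roots are E and Ab.
4 letter names make it a fourth; at 4 semitones (a half step narrower than perfect) the quality is diminished.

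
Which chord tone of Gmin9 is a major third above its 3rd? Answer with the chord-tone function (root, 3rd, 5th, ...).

Gm9: G, Bb, D, F, A.
The 3rd is Bb. A major third above Bb is D.
D is the chord's 5th.

5th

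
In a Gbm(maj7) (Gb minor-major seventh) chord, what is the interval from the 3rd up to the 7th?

The chord tones of Gb minor-major seventh are Gb Bbb Db F.
3rd = Bbb; 7th = F.
From Bbb to F: 8 semitones over a fifth = augmented.

augmented fifth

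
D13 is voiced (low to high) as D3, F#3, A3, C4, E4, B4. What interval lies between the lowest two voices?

major third

Those voices are D3 and F#3.
From D to F# is 4 semitones, exactly the major third.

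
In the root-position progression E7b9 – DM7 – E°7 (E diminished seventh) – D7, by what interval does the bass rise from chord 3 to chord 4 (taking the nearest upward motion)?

The roots are E and D.
From E to D: 10 semitones over a seventh = minor.

m7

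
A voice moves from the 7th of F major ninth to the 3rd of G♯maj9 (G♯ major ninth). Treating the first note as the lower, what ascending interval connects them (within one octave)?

The 7th of F major ninth is E; the 3rd of G♯maj9 (G♯ major ninth) is B♯.
5 letter names make it a fifth; at 8 semitones (a half step wider than perfect) the quality is augmented.

augmented 5th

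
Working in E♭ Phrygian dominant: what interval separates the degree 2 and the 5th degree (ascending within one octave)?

augmented fourth

Spelling E♭ Phrygian dominant: E♭ F♭ G A♭ B♭ C♭ D♭.
Degree 2 = F♭; 5th degree = B♭.
4 letter names make it a fourth; at 6 semitones (a half step wider than perfect) the quality is augmented.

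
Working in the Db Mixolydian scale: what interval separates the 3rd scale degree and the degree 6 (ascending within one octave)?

perfect fourth

Db mixolydian: Db Eb F Gb Ab Bb Cb.
3rd scale degree = F; 6th scale degree = Bb.
F up to Bb spans 4 letter names and 5 semitones — a perfect fourth.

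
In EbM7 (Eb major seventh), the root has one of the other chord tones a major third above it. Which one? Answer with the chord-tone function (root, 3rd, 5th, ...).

Spelling the chord: Eb–G–Bb–D.
The root is Eb. A major third above Eb is G.
G is the chord's 3rd.

3rd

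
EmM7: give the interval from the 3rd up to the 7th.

augmented fifth

E minor-major seventh: E G B D♯.
3rd = G; 7th = D♯.
G up to D♯ is 8 semitones, a half step wider than a perfect fifth, so the interval is augmented.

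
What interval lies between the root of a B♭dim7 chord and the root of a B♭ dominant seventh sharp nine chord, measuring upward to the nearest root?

P1

B♭dim7 has B♭ as its root, and B♭ dominant seventh sharp nine has B♭ as its root.
Counting 1 letters and 0 half steps from B♭ gives a perfect unison.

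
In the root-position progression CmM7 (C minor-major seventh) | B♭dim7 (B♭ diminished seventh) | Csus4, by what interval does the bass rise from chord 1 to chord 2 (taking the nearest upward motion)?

minor seventh

The roots are C and B♭.
From C to B♭: 10 semitones over a seventh = minor.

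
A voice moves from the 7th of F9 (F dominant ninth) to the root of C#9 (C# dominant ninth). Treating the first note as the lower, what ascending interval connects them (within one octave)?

F9 (F dominant ninth) has Eb as its 7th, and C#9 (C# dominant ninth) has C# as its root.
6 letter names make it a sixth; at 10 semitones (a half step wider than major) the quality is augmented.

augmented sixth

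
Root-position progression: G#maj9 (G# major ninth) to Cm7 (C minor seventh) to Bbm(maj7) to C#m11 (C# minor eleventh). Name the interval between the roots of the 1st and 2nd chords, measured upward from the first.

d4

The roots are G# and C.
G# up to C is 4 semitones, a half step narrower than a perfect fourth, so the interval is diminished.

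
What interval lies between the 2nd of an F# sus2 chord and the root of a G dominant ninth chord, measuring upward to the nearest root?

diminished octave

The 2nd of F# sus2 is G#; the root of G dominant ninth is G.
8 letter names make it an octave; at 11 semitones (a half step narrower than perfect) the quality is diminished.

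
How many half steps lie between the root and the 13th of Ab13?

21

Ab dominant thirteenth: Ab C Eb Gb Bb F.
Ab to F is a major thirteenth: 21 semitones.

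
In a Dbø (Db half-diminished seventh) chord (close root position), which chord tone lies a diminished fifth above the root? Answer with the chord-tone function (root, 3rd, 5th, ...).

The chord tones of Dbm7b5 (Db half-diminished seventh) are Db-Fb-Abb-Cb.
The root is Db. A diminished fifth above Db is Abb.
Abb is the chord's 5th.

5th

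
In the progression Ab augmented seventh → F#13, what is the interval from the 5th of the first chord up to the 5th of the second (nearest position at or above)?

Ab augmented seventh has E as its 5th, and F#13 has C# as its 5th.
Counting 6 letters and 9 half steps from E gives a major sixth.

major sixth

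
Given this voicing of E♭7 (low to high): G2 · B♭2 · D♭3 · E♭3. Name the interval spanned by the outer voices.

minor sixth

The outer voices are G2 and E♭3.
6 letter names make it a sixth; at 8 semitones (a half step narrower than major) the quality is minor.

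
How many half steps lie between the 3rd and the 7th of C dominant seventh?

The chord tones of C7 (C dominant seventh) are C-E-G-B♭.
E to B♭ is a diminished fifth: 6 semitones.

6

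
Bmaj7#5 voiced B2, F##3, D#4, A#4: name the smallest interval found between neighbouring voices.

Adjacent intervals: B2→F##3 = augmented fifth; F##3→D#4 = minor sixth; D#4→A#4 = perfect fifth.
The smallest is D#4 to A#4, a perfect fifth (7 semitones).

P5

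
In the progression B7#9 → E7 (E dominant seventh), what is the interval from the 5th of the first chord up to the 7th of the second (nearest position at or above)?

minor sixth

The 5th of B7#9 is F♯; the 7th of E7 (E dominant seventh) is D.
From F♯ to D: 8 semitones over a sixth = minor.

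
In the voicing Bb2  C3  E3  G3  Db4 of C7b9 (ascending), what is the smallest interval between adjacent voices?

Adjacent intervals: Bb2→C3 = major second; C3→E3 = major third; E3→G3 = minor third; G3→Db4 = diminished fifth.
The smallest is Bb2 to C3, a major second (2 semitones).

major second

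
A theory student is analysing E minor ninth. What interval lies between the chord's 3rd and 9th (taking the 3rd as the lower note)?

M7

Em9: E–G–B–D–F♯.
So we need the interval from G up to F♯.
Counting 7 letters and 11 half steps from G gives a major seventh.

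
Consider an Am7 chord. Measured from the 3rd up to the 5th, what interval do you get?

major third

The chord tones of Amin7 (A minor seventh) are A–C–E–G.
The 3rd is C and the 5th is E.
C up to E spans 3 letter names and 4 semitones — a major third.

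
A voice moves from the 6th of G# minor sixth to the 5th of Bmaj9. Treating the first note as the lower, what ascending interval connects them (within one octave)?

minor second

The 6th of G# minor sixth is E#; the 5th of Bmaj9 is F#.
2 letter names make it a second; at 1 semitone (a half step narrower than major) the quality is minor.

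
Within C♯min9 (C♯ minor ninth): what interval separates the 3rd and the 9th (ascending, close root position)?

The chord tones of C♯m9 are C♯-E-G♯-B-D♯.
3rd = E; 9th = D♯.
From E to D♯ is 11 semitones, exactly the major seventh.

major seventh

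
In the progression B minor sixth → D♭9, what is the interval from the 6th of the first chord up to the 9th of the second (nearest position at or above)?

diminished sixth

The 6th of B minor sixth is G♯; the 9th of D♭9 is E♭.
6 letter names make it a sixth; at 7 semitones (a whole step narrower than major) the quality is diminished.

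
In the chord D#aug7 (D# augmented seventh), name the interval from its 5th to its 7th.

The chord tones of D#aug7 are D# F## A## C#.
The 5th is A## and the 7th is C#.
From A## to C#: 2 semitones over a third = diminished.

diminished 3rd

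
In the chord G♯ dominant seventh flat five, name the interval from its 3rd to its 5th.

The chord tones of G♯7b5 are G♯ B♯ D F♯.
The 3rd is B♯ and the 5th is D.
3 letter names make it a third; at 2 semitones (a whole step narrower than major) the quality is diminished.

diminished third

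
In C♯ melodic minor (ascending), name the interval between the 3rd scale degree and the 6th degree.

C♯ melodic minor: C♯ D♯ E F♯ G♯ A♯ B♯.
3rd scale degree = E; 6th degree = A♯.
From E to A♯: 6 semitones over a fourth = augmented.

augmented 4th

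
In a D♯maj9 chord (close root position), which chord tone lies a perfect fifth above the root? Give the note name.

A#

D♯maj9 (D♯ major ninth): D♯ F𝄪 A♯ C𝄪 E♯.
The root is D♯. A perfect fifth above D♯ is A♯.
A♯ is the chord's 5th.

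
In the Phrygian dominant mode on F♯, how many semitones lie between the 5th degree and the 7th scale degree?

3

The scale is F♯ G A♯ B C♯ D E.
C♯ up to E is a minor third — 3 semitones.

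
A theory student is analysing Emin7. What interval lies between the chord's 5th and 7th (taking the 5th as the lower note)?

Spelling the chord: E–G–B–D.
5th = B; 7th = D.
B up to D is 3 semitones, a half step narrower than a major third, so the interval is minor.

minor third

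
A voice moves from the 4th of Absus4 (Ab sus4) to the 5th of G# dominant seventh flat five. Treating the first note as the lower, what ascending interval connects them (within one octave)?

augmented unison

Absus4 (Ab sus4) has Db as its 4th, and G# dominant seventh flat five has D as its 5th.
1 letter names make it a unison; at 1 semitone (a half step wider than perfect) the quality is augmented.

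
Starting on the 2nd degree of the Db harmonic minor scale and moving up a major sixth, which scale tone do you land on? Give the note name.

C

The scale is Db Eb Fb Gb Ab Bbb C.
The 2nd degree is Eb; a major sixth above that is C — scale degree 7.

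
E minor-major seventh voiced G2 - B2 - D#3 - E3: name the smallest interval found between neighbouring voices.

Adjacent intervals: G2→B2 = major third; B2→D#3 = major third; D#3→E3 = minor second.
The smallest is D#3 to E3, a minor second (1 semitone).

minor second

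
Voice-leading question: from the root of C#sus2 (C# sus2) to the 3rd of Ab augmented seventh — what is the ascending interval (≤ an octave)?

The root of C#sus2 (C# sus2) is C#; the 3rd of Ab augmented seventh is C.
C# up to C is 11 semitones, a half step narrower than a perfect octave, so the interval is diminished.

diminished octave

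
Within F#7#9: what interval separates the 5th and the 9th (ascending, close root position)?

Spelling the chord: F#–A#–C#–E–G##.
The 5th is C# and the 9th is G##.
5 letter names make it a fifth; at 8 semitones (a half step wider than perfect) the quality is augmented.

augmented 5th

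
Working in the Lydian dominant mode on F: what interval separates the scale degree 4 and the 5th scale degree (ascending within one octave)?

m2

F lydian dominant: F G A B C D Eb.
So we need the interval from B up to C.
From B to C: 1 semitone over a second = minor.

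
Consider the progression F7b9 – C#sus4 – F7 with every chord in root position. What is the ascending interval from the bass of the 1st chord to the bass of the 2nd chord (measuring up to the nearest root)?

The roots are F and C#.
From F to C#: 8 semitones over a fifth = augmented.

augmented fifth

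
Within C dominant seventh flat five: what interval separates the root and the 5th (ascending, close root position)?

diminished fifth

C7b5 (C dominant seventh flat five): C, E, Gb, Bb.
Root = C; 5th = Gb.
5 letter names make it a fifth; at 6 semitones (a half step narrower than perfect) the quality is diminished.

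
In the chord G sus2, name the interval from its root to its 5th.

Spelling the chord: G–A–D.
Root = G; 5th = D.
Counting 5 letters and 7 half steps from G gives a perfect fifth.

perfect fifth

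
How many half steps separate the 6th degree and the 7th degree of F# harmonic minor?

3

The scale is F# G# A B C# D E#.
D up to E# is an augmented second — 3 semitones.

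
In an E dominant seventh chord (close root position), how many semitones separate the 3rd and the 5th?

3

E7: E, G#, B, D.
G# to B is a minor third: 3 semitones.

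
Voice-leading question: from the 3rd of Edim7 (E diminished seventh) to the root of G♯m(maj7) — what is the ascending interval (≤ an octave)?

Edim7 (E diminished seventh) has G as its 3rd, and G♯m(maj7) has G♯ as its root.
From G to G♯: 1 semitone over a unison = augmented.

augmented unison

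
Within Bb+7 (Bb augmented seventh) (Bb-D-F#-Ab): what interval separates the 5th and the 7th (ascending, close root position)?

That puts F# below Ab.
F# up to Ab is 2 semitones, a whole step narrower than a major third, so the interval is diminished.

d3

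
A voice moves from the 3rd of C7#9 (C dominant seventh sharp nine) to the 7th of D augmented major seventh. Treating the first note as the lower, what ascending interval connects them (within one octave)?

major sixth

The 3rd of C7#9 (C dominant seventh sharp nine) is E; the 7th of D augmented major seventh is C♯.
From E to C♯ is 9 semitones, exactly the major sixth.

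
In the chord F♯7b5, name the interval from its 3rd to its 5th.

F♯ dominant seventh flat five: F♯, A♯, C, E.
So we need the interval from A♯ up to C.
A♯ up to C is 2 semitones, a whole step narrower than a major third, so the interval is diminished.

diminished third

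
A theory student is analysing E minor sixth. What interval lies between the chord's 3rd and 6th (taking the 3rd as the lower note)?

E minor sixth: E G B C#.
So we need the interval from G up to C#.
G up to C# is 6 semitones, a half step wider than a perfect fourth, so the interval is augmented.

augmented fourth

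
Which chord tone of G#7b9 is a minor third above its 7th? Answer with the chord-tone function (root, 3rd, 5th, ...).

G#7b9 (G# dominant seventh flat nine): G#, B#, D#, F#, A.
The 7th is F#. A minor third above F# is A.
A is the chord's 9th.

9th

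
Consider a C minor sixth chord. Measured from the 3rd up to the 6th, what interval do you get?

augmented fourth

Cmin6 (C minor sixth) is spelled C–Eb–G–A.
So we need the interval from Eb up to A.
4 letter names make it a fourth; at 6 semitones (a half step wider than perfect) the quality is augmented.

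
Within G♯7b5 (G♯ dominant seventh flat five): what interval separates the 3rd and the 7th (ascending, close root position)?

diminished fifth

The chord tones of G♯ dominant seventh flat five are G♯-B♯-D-F♯.
So we need the interval from B♯ up to F♯.
From B♯ to F♯: 6 semitones over a fifth = diminished.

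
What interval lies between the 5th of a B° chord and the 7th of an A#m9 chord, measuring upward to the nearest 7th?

augmented second

The 5th of B° is F; the 7th of A#m9 is G#.
2 letter names make it a second; at 3 semitones (a half step wider than major) the quality is augmented.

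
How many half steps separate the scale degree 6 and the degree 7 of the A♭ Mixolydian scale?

The scale is A♭ B♭ C D♭ E♭ F G♭.
F up to G♭ is a minor second — 1 semitone.

1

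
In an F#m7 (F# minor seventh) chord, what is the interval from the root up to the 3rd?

F# minor seventh: F#, A, C#, E.
So we need the interval from F# up to A.
F# up to A is 3 semitones, a half step narrower than a major third, so the interval is minor.

minor third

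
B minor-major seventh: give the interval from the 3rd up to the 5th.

Spelling the chord: B, D, F♯, A♯.
The 3rd is D and the 5th is F♯.
Counting 3 letters and 4 half steps from D gives a major third.

major 3rd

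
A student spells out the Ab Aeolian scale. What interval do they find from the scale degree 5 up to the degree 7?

Ab natural minor: Ab Bb Cb Db Eb Fb Gb.
That puts Eb below Gb.
Eb up to Gb is 3 semitones, a half step narrower than a major third, so the interval is minor.

minor 3rd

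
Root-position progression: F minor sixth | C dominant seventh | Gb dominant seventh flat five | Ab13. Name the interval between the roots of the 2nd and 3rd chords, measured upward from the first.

diminished fifth

The roots are C and Gb.
From C to Gb: 6 semitones over a fifth = diminished.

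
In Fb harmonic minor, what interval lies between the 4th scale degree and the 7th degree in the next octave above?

augmented eleventh

The scale runs Fb Gb Abb Bbb Cb Dbb Eb.
4th scale degree = Bbb; scale degree 7 (up an octave) = Eb.
Bbb up to Eb is 18 semitones, a half step wider than a perfect eleventh, so the interval is augmented.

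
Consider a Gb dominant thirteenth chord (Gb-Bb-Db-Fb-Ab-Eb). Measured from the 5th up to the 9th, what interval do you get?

So we need the interval from Db up to Ab.
Counting 5 letters and 7 half steps from Db gives a perfect fifth.

P5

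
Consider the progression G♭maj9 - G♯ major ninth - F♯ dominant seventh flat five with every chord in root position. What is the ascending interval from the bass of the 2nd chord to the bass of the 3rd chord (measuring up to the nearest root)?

minor 7th

The roots are G♯ and F♯.
G♯ up to F♯ is 10 semitones, a half step narrower than a major seventh, so the interval is minor.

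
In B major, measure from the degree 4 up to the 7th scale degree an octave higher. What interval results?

augmented eleventh

B major: B C♯ D♯ E F♯ G♯ A♯.
Degree 4 = E; 7th degree (up an octave) = A♯.
E up to A♯ is 18 semitones, a half step wider than a perfect eleventh, so the interval is augmented.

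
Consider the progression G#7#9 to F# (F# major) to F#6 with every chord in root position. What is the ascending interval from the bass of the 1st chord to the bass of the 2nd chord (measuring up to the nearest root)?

The roots are G# and F#.
G# up to F# is 10 semitones, a half step narrower than a major seventh, so the interval is minor.

minor 7th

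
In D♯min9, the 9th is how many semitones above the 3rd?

The chord tones of D♯m9 are D♯–F♯–A♯–C♯–E♯.
F♯ to E♯ is a major seventh: 11 semitones.

11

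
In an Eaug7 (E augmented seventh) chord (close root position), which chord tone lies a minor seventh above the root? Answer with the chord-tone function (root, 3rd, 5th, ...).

7th

Eaug7 (E augmented seventh): E–G♯–B♯–D.
The root is E. A minor seventh above E is D.
D is the chord's 7th.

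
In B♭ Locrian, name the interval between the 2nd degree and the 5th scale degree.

perfect 4th

The scale runs B♭ C♭ D♭ E♭ F♭ G♭ A♭.
2nd degree = C♭; degree 5 = F♭.
C♭ up to F♭ spans 4 letter names and 5 semitones — a perfect fourth.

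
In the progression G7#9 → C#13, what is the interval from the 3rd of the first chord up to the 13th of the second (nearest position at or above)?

G7#9 has B as its 3rd, and C#13 has A# as its 13th.
From B to A# is 11 semitones, exactly the major seventh.

M7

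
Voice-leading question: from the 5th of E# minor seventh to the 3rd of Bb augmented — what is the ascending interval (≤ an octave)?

E# minor seventh has B# as its 5th, and Bb augmented has D as its 3rd.
From B# to D: 2 semitones over a third = diminished.

d3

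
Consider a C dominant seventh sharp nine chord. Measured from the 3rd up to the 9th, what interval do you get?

M7

C7#9 is spelled C, E, G, Bb, D#.
The 3rd is E and the 9th is D#.
Counting 7 letters and 11 half steps from E gives a major seventh.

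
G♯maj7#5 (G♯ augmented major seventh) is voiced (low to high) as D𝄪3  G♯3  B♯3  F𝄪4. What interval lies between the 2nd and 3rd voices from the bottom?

Those voices are G♯3 and B♯3.
Counting 3 letters and 4 half steps from G♯ gives a major third.

M3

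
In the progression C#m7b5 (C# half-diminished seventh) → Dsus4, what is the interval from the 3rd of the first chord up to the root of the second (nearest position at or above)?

C#m7b5 (C# half-diminished seventh) has E as its 3rd, and Dsus4 has D as its root.
7 letter names make it a seventh; at 10 semitones (a half step narrower than major) the quality is minor.

minor seventh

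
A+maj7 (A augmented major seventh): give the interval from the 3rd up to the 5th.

Spelling the chord: A, C#, E#, G#.
So we need the interval from C# up to E#.
Counting 3 letters and 4 half steps from C# gives a major third.

M3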